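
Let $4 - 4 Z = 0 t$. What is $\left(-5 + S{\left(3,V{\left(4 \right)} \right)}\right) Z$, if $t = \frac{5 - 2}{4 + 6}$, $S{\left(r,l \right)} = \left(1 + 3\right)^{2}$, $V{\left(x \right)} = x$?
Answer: $11$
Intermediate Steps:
$S{\left(r,l \right)} = 16$ ($S{\left(r,l \right)} = 4^{2} = 16$)
$t = \frac{3}{10} \approx 0.3$
$Z = 1$ ($Z = 1 - \frac{0 \cdot \frac{3}{10}}{4} = 1 - 0 = 1 + 0 = 1$)
$\left(-5 + S{\left(3,V{\left(4 \right)} \right)}\right) Z = \left(-5 + 16\right) 1 = 11 \cdot 1 = 11$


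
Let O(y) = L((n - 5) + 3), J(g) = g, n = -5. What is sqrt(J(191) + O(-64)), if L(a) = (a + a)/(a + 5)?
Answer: 3*sqrt(22) ≈ 14.071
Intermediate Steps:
L(a) = 2*a/(5 + a) (L(a) = (2*a)/(5 + a) = 2*a/(5 + a))
O(y) = 7 (O(y) = 2*((-5 - 5) + 3)/(5 + ((-5 - 5) + 3)) = 2*(-10 + 3)/(5 + (-10 + 3)) = 2*(-7)/(5 - 7) = 2*(-7)/(-2) = 2*(-7)*(-1/2) = 7)
sqrt(J(191) + O(-64)) = sqrt(191 + 7) = sqrt(198) = 3*sqrt(22)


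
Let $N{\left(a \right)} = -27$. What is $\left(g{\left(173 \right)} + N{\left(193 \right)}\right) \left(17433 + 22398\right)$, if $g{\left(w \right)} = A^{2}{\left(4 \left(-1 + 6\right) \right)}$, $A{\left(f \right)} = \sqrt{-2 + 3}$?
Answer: $-1035606$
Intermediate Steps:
$A{\left(f \right)} = 1$ ($A{\left(f \right)} = \sqrt{1} = 1$)
$g{\left(w \right)} = 1$ ($g{\left(w \right)} = 1^{2} = 1$)
$\left(g{\left(173 \right)} + N{\left(193 \right)}\right) \left(17433 + 22398\right) = \left(1 - 27\right) \left(17433 + 22398\right) = \left(-26\right) 39831 = -1035606$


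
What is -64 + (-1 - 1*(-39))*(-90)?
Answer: -3484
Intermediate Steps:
-64 + (-1 - 1*(-39))*(-90) = -64 + (-1 + 39)*(-90) = -64 + 38*(-90) = -64 - 3420 = -3484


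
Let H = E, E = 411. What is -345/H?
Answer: -115/137 ≈ -0.83942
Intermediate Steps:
H = 411
-345/H = -345/411 = -345*1/411 = -115/137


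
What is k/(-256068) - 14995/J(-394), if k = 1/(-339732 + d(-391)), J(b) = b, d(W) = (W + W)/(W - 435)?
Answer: 269374871987314111/7077939283959300 ≈ 38.058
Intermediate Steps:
d(W) = 2*W/(-435 + W) (d(W) = (2*W)/(-435 + W) = 2*W/(-435 + W))
k = -413/140308925 (k = 1/(-339732 + 2*(-391)/(-435 - 391)) = 1/(-339732 + 2*(-391)/(-826)) = 1/(-339732 + 2*(-391)*(-1/826)) = 1/(-339732 + 391/413) = 1/(-140308925/413) = -413/140308925 ≈ -2.9435e-6)
k/(-256068) - 14995/J(-394) = -413/140308925/(-256068) - 14995/(-394) = -413/140308925*(-1/256068) - 14995*(-1/394) = 413/35928625806900 + 14995/394 = 269374871987314111/7077939283959300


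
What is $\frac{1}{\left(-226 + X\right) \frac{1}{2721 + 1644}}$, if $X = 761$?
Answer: $\frac{873}{107} \approx 8.1589$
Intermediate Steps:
$\frac{1}{\left(-226 + X\right) \frac{1}{2721 + 1644}} = \frac{1}{\left(-226 + 761\right) \frac{1}{2721 + 1644}} = \frac{1}{535 \cdot \frac{1}{4365}} = \frac{1}{\frac{107}{873}} = \frac{873}{107}$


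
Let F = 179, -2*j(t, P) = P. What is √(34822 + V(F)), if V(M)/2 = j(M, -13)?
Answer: √34835 ≈ 186.64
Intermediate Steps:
j(t, P) = -P/2
V(M) = 13 (V(M) = 2*(-½*(-13)) = 2*(13/2) = 13)
√(34822 + V(F)) = √(34822 + 13) = √34835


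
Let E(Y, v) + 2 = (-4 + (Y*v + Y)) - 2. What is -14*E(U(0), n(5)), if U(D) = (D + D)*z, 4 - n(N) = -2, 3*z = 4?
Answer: 112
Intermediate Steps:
z = 4/3 (z = (⅓)*4 = 4/3 ≈ 1.3333)
n(N) = 6 (n(N) = 4 - 1*(-2) = 4 + 2 = 6)
U(D) = 8*D/3 (U(D) = (D + D)*(4/3) = (2*D)*(4/3) = 8*D/3)
E(Y, v) = -8 + Y + Y*v (E(Y, v) = -2 + ((-4 + (Y*v + Y)) - 2) = -2 + ((-4 + (Y + Y*v)) - 2) = -2 + ((-4 + Y + Y*v) - 2) = -2 + (-6 + Y + Y*v) = -8 + Y + Y*v)
-14*E(U(0), n(5)) = -14*(-8 + (8/3)*0 + ((8/3)*0)*6) = -14*(-8 + 0 + 0*6) = -14*(-8 + 0 + 0) = -14*(-8) = 112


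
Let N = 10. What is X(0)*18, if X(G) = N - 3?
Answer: 126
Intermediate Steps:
X(G) = 7 (X(G) = 10 - 3 = 7)
X(0)*18 = 7*18 = 126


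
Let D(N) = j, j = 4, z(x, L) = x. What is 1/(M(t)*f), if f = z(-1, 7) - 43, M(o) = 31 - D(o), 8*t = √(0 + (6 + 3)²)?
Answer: -1/1188 ≈ -0.00084175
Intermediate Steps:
t = 9/8 (t = √(0 + (6 + 3)²)/8 = √(0 + 9²)/8 = √(0 + 81)/8 = √81/8 = (⅛)*9 = 9/8 ≈ 1.1250)
D(N) = 4
M(o) = 27 (M(o) = 31 - 1*4 = 31 - 4 = 27)
f = -44 (f = -1 - 43 = -44)
1/(M(t)*f) = 1/(27*(-44)) = 1/(-1188) = -1/1188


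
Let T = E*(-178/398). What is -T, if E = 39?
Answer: 3471/199 ≈ 17.442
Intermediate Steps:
T = -3471/199 (T = 39*(-178/398) = 39*(-178*1/398) = 39*(-89/199) = -3471/199 ≈ -17.442)
-T = -1*(-3471/199) = 3471/199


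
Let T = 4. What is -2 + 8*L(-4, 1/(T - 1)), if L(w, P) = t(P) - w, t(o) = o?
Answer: 98/3 ≈ 32.667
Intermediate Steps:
L(w, P) = P - w
-2 + 8*L(-4, 1/(T - 1)) = -2 + 8*(1/(4 - 1) - 1*(-4)) = -2 + 8*(1/3 + 4) = -2 + 8*(⅓ + 4) = -2 + 8*(13/3) = -2 + 104/3 = 98/3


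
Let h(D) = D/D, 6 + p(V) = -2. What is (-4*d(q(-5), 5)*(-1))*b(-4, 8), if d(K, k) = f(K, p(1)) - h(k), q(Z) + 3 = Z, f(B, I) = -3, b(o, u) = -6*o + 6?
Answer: -480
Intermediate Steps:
p(V) = -8 (p(V) = -6 - 2 = -8)
h(D) = 1
b(o, u) = 6 - 6*o
q(Z) = -3 + Z
d(K, k) = -4 (d(K, k) = -3 - 1*1 = -3 - 1 = -4)
(-4*d(q(-5), 5)*(-1))*b(-4, 8) = (-4*(-4)*(-1))*(6 - 6*(-4)) = (16*(-1))*(6 + 24) = -16*30 = -480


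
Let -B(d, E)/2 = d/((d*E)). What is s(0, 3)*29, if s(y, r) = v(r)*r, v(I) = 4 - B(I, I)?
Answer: 406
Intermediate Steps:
B(d, E) = -2/E (B(d, E) = -2*d/(d*E) = -2*d/(E*d) = -2*d*1/(E*d) = -2/E)
v(I) = 4 + 2/I (v(I) = 4 - (-2)/I = 4 + 2/I)
s(y, r) = r*(4 + 2/r) (s(y, r) = (4 + 2/r)*r = r*(4 + 2/r))
s(0, 3)*29 = (2 + 4*3)*29 = (2 + 12)*29 = 14*29 = 406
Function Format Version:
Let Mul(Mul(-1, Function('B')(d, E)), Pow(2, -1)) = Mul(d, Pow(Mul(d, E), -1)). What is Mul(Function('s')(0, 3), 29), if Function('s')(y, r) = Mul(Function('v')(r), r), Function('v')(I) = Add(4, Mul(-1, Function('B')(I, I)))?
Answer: 406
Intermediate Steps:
Function('B')(d, E) = Mul(-2, Pow(E, -1)) (Function('B')(d, E) = Mul(-2, Mul(d, Pow(Mul(d, E), -1))) = Mul(-2, Mul(d, Pow(Mul(E, d), -1))) = Mul(-2, Mul(d, Mul(Pow(E, -1), Pow(d, -1)))) = Mul(-2, Pow(E, -1)))
Function('v')(I) = Add(4, Mul(2, Pow(I, -1))) (Function('v')(I) = Add(4, Mul(-1, Mul(-2, Pow(I, -1)))) = Add(4, Mul(2, Pow(I, -1))))
Function('s')(y, r) = Mul(r, Add(4, Mul(2, Pow(r, -1)))) (Function('s')(y, r) = Mul(Add(4, Mul(2, Pow(r, -1))), r) = Mul(r, Add(4, Mul(2, Pow(r, -1)))))
Mul(Function('s')(0, 3), 29) = Mul(Add(2, Mul(4, 3)), 29) = Mul(Add(2, 12), 29) = Mul(14, 29) = 406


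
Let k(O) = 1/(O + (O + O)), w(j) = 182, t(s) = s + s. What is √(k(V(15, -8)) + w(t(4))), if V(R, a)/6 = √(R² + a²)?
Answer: √1893562/102 ≈ 13.491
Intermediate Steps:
t(s) = 2*s
V(R, a) = 6*√(R² + a²)
k(O) = 1/(3*O) (k(O) = 1/(O + 2*O) = 1/(3*O))
√(k(V(15, -8)) + w(t(4))) = √(1/(3*((6*√(15² + (-8)²)))) + 182) = √(1/(3*((6*√(225 + 64)))) + 182) = √(1/(3*((6*√289))) + 182) = √(1/(3*((6*17))) + 182) = √((⅓)/102 + 182) = √((⅓)*(1/102) + 182) = √(1/306 + 182) = √(55693/306) = √1893562/102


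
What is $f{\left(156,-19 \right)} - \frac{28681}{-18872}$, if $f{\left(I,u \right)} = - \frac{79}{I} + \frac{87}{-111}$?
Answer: $\frac{6251737}{27232296} \approx 0.22957$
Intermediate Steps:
$f{\left(I,u \right)} = - \frac{29}{37} - \frac{79}{I}$ ($f{\left(I,u \right)} = - \frac{79}{I} + 87 \left(- \frac{1}{111}\right) = - \frac{79}{I} - \frac{29}{37} = - \frac{29}{37} - \frac{79}{I}$)
$f{\left(156,-19 \right)} - \frac{28681}{-18872} = \left(- \frac{29}{37} - \frac{79}{156}\right) - \frac{28681}{-18872} = \left(- \frac{29}{37} - \frac{79}{156}\right) - 28681 \left(- \frac{1}{18872}\right) = \left(- \frac{29}{37} - \frac{79}{156}\right) - - \frac{28681}{18872} = - \frac{7447}{5772} + \frac{28681}{18872} = \frac{6251737}{27232296}$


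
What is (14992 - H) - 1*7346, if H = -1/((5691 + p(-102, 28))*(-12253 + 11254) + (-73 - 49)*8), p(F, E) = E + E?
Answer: 43905082933/5742229 ≈ 7646.0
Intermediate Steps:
p(F, E) = 2*E
H = 1/5742229 (H = -1/((5691 + 2*28)*(-12253 + 11254) + (-73 - 49)*8) = -1/((5691 + 56)*(-999) - 122*8) = -1/(5747*(-999) - 976) = -1/(-5741253 - 976) = -1/(-5742229) = -1*(-1/5742229) = 1/5742229 ≈ 1.7415e-7)
(14992 - H) - 1*7346 = (14992 - 1*1/5742229) - 1*7346 = (14992 - 1/5742229) - 7346 = 86087497167/5742229 - 7346 = 43905082933/5742229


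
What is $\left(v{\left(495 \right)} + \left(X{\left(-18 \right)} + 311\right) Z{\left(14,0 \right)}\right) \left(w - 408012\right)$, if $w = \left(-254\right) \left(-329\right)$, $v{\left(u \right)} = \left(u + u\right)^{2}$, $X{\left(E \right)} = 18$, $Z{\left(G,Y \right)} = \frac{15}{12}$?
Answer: $- \frac{636245906035}{2} \approx -3.1812 \cdot 10^{11}$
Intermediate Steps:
$Z{\left(G,Y \right)} = \frac{5}{4}$ ($Z{\left(G,Y \right)} = 15 \cdot \frac{1}{12} = \frac{5}{4}$)
$v{\left(u \right)} = 4 u^{2}$ ($v{\left(u \right)} = \left(2 u\right)^{2} = 4 u^{2}$)
$w = 83566$
$\left(v{\left(495 \right)} + \left(X{\left(-18 \right)} + 311\right) Z{\left(14,0 \right)}\right) \left(w - 408012\right) = \left(4 \cdot 495^{2} + \left(18 + 311\right) \frac{5}{4}\right) \left(83566 - 408012\right) = \left(4 \cdot 245025 + 329 \cdot \frac{5}{4}\right) \left(-324446\right) = \left(980100 + \frac{1645}{4}\right) \left(-324446\right) = \frac{3922045}{4} \left(-324446\right) = - \frac{636245906035}{2}$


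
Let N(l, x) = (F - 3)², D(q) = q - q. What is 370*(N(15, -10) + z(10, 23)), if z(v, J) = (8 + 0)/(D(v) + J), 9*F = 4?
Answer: 4741550/1863 ≈ 2545.1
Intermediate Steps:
F = 4/9 (F = (⅑)*4 = 4/9 ≈ 0.44444)
D(q) = 0
N(l, x) = 529/81 (N(l, x) = (4/9 - 3)² = (-23/9)² = 529/81)
z(v, J) = 8/J (z(v, J) = (8 + 0)/(0 + J) = 8/J)
370*(N(15, -10) + z(10, 23)) = 370*(529/81 + 8/23) = 370*(12815/1863) = 4741550/1863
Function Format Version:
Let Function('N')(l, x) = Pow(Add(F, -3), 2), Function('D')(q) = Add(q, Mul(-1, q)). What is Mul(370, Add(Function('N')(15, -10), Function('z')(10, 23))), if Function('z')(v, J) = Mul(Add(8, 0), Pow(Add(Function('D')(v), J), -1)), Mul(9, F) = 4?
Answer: Rational(4741550, 1863) ≈ 2545.1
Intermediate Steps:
F = Rational(4, 9) (F = Mul(Rational(1, 9), 4) = Rational(4, 9) ≈ 0.44444)
Function('D')(q) = 0
Function('N')(l, x) = Rational(529, 81) (Function('N')(l, x) = Pow(Add(Rational(4, 9), -3), 2) = Pow(Rational(-23, 9), 2) = Rational(529, 81))
Function('z')(v, J) = Mul(8, Pow(J, -1)) (Function('z')(v, J) = Mul(Add(8, 0), Pow(Add(0, J), -1)) = Mul(8, Pow(J, -1)))
Mul(370, Add(Function('N')(15, -10), Function('z')(10, 23))) = Mul(370, Add(Rational(529, 81), Mul(8, Pow(23, -1)))) = Mul(370, Add(Rational(529, 81), Mul(8, Rational(1, 23)))) = Mul(370, Add(Rational(529, 81), Rational(8, 23))) = Mul(370, Rational(12815, 1863)) = Rational(4741550, 1863)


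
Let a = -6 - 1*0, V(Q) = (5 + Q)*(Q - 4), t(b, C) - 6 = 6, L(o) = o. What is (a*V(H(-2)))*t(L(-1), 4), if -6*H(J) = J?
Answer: 1408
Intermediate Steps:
H(J) = -J/6
t(b, C) = 12 (t(b, C) = 6 + 6 = 12)
V(Q) = (-4 + Q)*(5 + Q) (V(Q) = (5 + Q)*(-4 + Q) = (-4 + Q)*(5 + Q))
a = -6 (a = -6 + 0 = -6)
(a*V(H(-2)))*t(L(-1), 4) = -6*(-20 - ⅙*(-2) + (-⅙*(-2))²)*12 = -6*(-20 + ⅓ + (⅓)²)*12 = -6*(-20 + ⅓ + ⅑)*12 = -6*(-176/9)*12 = (352/3)*12 = 1408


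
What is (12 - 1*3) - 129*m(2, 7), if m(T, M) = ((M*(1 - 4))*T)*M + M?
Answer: 37032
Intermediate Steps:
m(T, M) = M - 3*T*M² (m(T, M) = ((M*(-3))*T)*M + M = ((-3*M)*T)*M + M = (-3*M*T)*M + M = -3*T*M² + M = M - 3*T*M²)
(12 - 1*3) - 129*m(2, 7) = (12 - 1*3) - 903*(1 - 3*7*2) = (12 - 3) - 903*(1 - 42) = 9 - 903*(-41) = 9 - 129*(-287) = 9 + 37023 = 37032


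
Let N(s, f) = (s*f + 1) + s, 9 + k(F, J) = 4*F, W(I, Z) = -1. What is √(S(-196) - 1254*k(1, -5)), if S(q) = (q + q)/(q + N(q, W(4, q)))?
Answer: √238493190/195 ≈ 79.196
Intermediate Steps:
k(F, J) = -9 + 4*F
N(s, f) = 1 + s + f*s (N(s, f) = (f*s + 1) + s = (1 + f*s) + s = 1 + s + f*s)
S(q) = 2*q/(1 + q) (S(q) = (q + q)/(q + (1 + q - q)) = (2*q)/(q + 1) = (2*q)/(1 + q) = 2*q/(1 + q))
√(S(-196) - 1254*k(1, -5)) = √(2*(-196)/(1 - 196) - 1254*(-9 + 4*1)) = √(2*(-196)/(-195) - 1254*(-9 + 4)) = √(2*(-196)*(-1/195) - 1254*(-5)) = √(392/195 + 6270) = √(1223042/195) = √238493190/195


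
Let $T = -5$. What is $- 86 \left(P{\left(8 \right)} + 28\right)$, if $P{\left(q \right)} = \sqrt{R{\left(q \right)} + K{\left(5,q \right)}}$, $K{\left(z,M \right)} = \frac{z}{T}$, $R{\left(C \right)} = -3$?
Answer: $-2408 - 172 i \approx -2408.0 - 172.0 i$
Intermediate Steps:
$K{\left(z,M \right)} = - \frac{z}{5}$ ($K{\left(z,M \right)} = \frac{z}{-5} = z \left(- \frac{1}{5}\right) = - \frac{z}{5}$)
$P{\left(q \right)} = 2 i$ ($P{\left(q \right)} = \sqrt{-3 - 1} = \sqrt{-4} = 2 i$)
$- 86 \left(P{\left(8 \right)} + 28\right) = - 86 \left(2 i + 28\right) = - 86 \left(28 + 2 i\right) = -2408 - 172 i$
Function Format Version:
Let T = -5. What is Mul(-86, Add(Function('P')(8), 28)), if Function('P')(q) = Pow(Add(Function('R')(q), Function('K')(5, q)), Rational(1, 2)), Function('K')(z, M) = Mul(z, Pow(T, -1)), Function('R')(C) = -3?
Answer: Add(-2408, Mul(-172, I)) ≈ Add(-2408.0, Mul(-172.00, I))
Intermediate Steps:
Function('K')(z, M) = Mul(Rational(-1, 5), z) (Function('K')(z, M) = Mul(z, Pow(-5, -1)) = Mul(z, Rational(-1, 5)) = Mul(Rational(-1, 5), z))
Function('P')(q) = Mul(2, I) (Function('P')(q) = Pow(Add(-3, Mul(Rational(-1, 5), 5)), Rational(1, 2)) = Pow(Add(-3, -1), Rational(1, 2)) = Pow(-4, Rational(1, 2)) = Mul(2, I))
Mul(-86, Add(Function('P')(8), 28)) = Mul(-86, Add(Mul(2, I), 28)) = Mul(-86, Add(28, Mul(2, I))) = Add(-2408, Mul(-172, I))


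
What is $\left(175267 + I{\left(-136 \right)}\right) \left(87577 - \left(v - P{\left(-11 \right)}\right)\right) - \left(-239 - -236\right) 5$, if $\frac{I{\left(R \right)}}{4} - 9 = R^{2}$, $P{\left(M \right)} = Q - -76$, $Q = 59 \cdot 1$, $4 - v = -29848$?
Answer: $14423745835$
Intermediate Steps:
$v = 29852$ ($v = 4 - -29848 = 4 + 29848 = 29852$)
$Q = 59$
$P{\left(M \right)} = 135$ ($P{\left(M \right)} = 59 - -76 = 59 + 76 = 135$)
$I{\left(R \right)} = 36 + 4 R^{2}$
$\left(175267 + I{\left(-136 \right)}\right) \left(87577 - \left(v - P{\left(-11 \right)}\right)\right) - \left(-239 - -236\right) 5 = \left(175267 + \left(36 + 4 \left(-136\right)^{2}\right)\right) \left(87577 + \left(135 - 29852\right)\right) - \left(-239 - -236\right) 5 = \left(175267 + \left(36 + 4 \cdot 18496\right)\right) \left(87577 + \left(135 - 29852\right)\right) - \left(-239 + 236\right) 5 = \left(175267 + \left(36 + 73984\right)\right) \left(87577 - 29717\right) - \left(-3\right) 5 = \left(175267 + 74020\right) 57860 - -15 = 249287 \cdot 57860 + 15 = 14423745820 + 15 = 14423745835$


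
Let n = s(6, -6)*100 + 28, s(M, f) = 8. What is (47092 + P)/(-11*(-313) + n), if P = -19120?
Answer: 27972/4271 ≈ 6.5493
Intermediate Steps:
n = 828 (n = 8*100 + 28 = 800 + 28 = 828)
(47092 + P)/(-11*(-313) + n) = (47092 - 19120)/(-11*(-313) + 828) = 27972/(3443 + 828) = 27972/4271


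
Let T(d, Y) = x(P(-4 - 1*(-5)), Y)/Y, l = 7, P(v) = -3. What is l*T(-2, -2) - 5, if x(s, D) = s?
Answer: 11/2 ≈ 5.5000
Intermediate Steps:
T(d, Y) = -3/Y
l*T(-2, -2) - 5 = 7*(-3/(-2)) - 5 = 7*(-3*(-1/2)) - 5 = 7*(3/2) - 5 = 21/2 - 5 = 11/2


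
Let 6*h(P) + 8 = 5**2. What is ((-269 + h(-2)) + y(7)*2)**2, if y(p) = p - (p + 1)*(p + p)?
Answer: 8162449/36 ≈ 2.2673e+5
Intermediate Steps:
h(P) = 17/6 (h(P) = -4/3 + (1/6)*5**2 = -4/3 + (1/6)*25 = -4/3 + 25/6 = 17/6)
y(p) = p - 2*p*(1 + p) (y(p) = p - (1 + p)*2*p = p - 2*p*(1 + p))
((-269 + h(-2)) + y(7)*2)**2 = ((-269 + 17/6) - 1*7*(1 + 2*7)*2)**2 = (-1597/6 - 1*7*(1 + 14)*2)**2 = (-1597/6 - 1*7*15*2)**2 = (-1597/6 - 105*2)**2 = (-1597/6 - 210)**2 = (-2857/6)**2 = 8162449/36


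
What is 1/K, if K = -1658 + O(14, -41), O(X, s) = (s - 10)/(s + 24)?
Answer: -1/1655 ≈ -0.00060423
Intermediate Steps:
O(X, s) = (-10 + s)/(24 + s)
K = -1655 (K = -1658 + (-10 - 41)/(24 - 41) = -1658 - 51/(-17) = -1658 - 1/17*(-51) = -1658 + 3 = -1655)
1/K = 1/(-1655) = -1/1655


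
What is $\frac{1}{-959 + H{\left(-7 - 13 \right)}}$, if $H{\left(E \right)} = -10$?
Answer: $- \frac{1}{969} \approx -0.001032$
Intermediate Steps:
$\frac{1}{-959 + H{\left(-7 - 13 \right)}} = \frac{1}{-959 - 10} = \frac{1}{-969} = - \frac{1}{969}$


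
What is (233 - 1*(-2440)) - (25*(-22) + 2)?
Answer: 3221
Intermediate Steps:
(233 - 1*(-2440)) - (25*(-22) + 2) = (233 + 2440) - (-550 + 2) = 2673 - 1*(-548) = 2673 + 548 = 3221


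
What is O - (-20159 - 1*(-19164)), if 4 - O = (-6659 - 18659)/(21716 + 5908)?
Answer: 13810847/13812 ≈ 999.92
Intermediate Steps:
O = 67907/13812 (O = 4 - (-6659 - 18659)/(21716 + 5908) = 4 - (-25318)/27624 = 4 - 1*(-12659/13812) = 4 + 12659/13812 = 67907/13812 ≈ 4.9165)
O - (-20159 - 1*(-19164)) = 67907/13812 - (-20159 - 1*(-19164)) = 67907/13812 - (-20159 + 19164) = 67907/13812 - 1*(-995) = 67907/13812 + 995 = 13810847/13812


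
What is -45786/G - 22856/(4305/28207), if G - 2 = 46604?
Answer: -2146217689363/14331345 ≈ -1.4976e+5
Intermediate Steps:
G = 46606 (G = 2 + 46604 = 46606)
-45786/G - 22856/(4305/28207) = -45786/46606 - 22856/(4305/28207) = -45786*1/46606 - 22856/(4305*(1/28207)) = -22893/23303 - 22856/4305/28207 = -22893/23303 - 22856*28207/4305 = -22893/23303 - 644699192/4305 = -2146217689363/14331345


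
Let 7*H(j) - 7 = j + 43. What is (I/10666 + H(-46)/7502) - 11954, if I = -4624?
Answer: -1673962352792/140028581 ≈ -11954.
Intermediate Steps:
H(j) = 50/7 + j/7 (H(j) = 1 + (j + 43)/7 = 1 + (43 + j)/7 = 1 + (43/7 + j/7) = 50/7 + j/7)
(I/10666 + H(-46)/7502) - 11954 = (-4624/10666 + (50/7 + (⅐)*(-46))/7502) - 11954 = (-4624*1/10666 + (50/7 - 46/7)*(1/7502)) - 11954 = (-2312/5333 + (4/7)*(1/7502)) - 11954 = (-2312/5333 + 2/26257) - 11954 = -60695518/140028581 - 11954 = -1673962352792/140028581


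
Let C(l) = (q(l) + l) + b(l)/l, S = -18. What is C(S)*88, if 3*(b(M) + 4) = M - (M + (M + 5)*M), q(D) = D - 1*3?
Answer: -27280/9 ≈ -3031.1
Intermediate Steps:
q(D) = -3 + D (q(D) = D - 3 = -3 + D)
b(M) = -4 - M*(5 + M)/3 (b(M) = -4 + (M - (M + (M + 5)*M))/3 = -4 + (M - (M + (5 + M)*M))/3 = -4 + (M - (M + M*(5 + M)))/3 = -4 + (M + (-M - M*(5 + M)))/3 = -4 + (-M*(5 + M))/3 = -4 - M*(5 + M)/3)
C(l) = -3 + 2*l + (-4 - 5*l/3 - l²/3)/l (C(l) = ((-3 + l) + l) + (-4 - 5*l/3 - l²/3)/l = (-3 + 2*l) + (-4 - 5*l/3 - l²/3)/l = -3 + 2*l + (-4 - 5*l/3 - l²/3)/l)
C(S)*88 = (-14/3 - 4/(-18) + (5/3)*(-18))*88 = (-14/3 - 4*(-1/18) - 30)*88 = (-14/3 + 2/9 - 30)*88 = -310/9*88 = -27280/9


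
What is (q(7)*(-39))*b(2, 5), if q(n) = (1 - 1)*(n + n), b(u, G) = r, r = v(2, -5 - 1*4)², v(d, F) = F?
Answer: 0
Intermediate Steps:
r = 81 (r = (-5 - 1*4)² = (-5 - 4)² = (-9)² = 81)
b(u, G) = 81
q(n) = 0 (q(n) = 0*(2*n) = 0)
(q(7)*(-39))*b(2, 5) = (0*(-39))*81 = 0*81 = 0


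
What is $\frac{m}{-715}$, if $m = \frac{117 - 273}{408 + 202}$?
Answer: $\frac{6}{16775} \approx 0.00035767$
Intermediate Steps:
$m = - \frac{78}{305}$ ($m = - \frac{156}{610} = \left(-156\right) \frac{1}{610} = - \frac{78}{305} \approx -0.25574$)
$\frac{m}{-715} = - \frac{78}{305 \left(-715\right)} = \left(- \frac{78}{305}\right) \left(- \frac{1}{715}\right) = \frac{6}{16775}$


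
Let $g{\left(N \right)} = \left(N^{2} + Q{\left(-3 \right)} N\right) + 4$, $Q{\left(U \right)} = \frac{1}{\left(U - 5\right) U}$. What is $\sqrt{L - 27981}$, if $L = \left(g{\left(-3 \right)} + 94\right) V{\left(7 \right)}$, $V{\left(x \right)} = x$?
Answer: $\frac{3 i \sqrt{48414}}{4} \approx 165.02 i$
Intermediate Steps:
$Q{\left(U \right)} = \frac{1}{U \left(-5 + U\right)}$ ($Q{\left(U \right)} = \frac{1}{\left(-5 + U\right) U} = \frac{1}{U \left(-5 + U\right)}$)
$g{\left(N \right)} = 4 + N^{2} + \frac{N}{24}$ ($g{\left(N \right)} = \left(N^{2} + \frac{1}{\left(-3\right) \left(-5 - 3\right)} N\right) + 4 = \left(N^{2} + - \frac{1}{3 \left(-8\right)} N\right) + 4 = \left(N^{2} + \left(- \frac{1}{3}\right) \left(- \frac{1}{8}\right) N\right) + 4 = \left(N^{2} + \frac{N}{24}\right) + 4 = 4 + N^{2} + \frac{N}{24}$)
$L = \frac{5985}{8}$ ($L = \left(\left(4 + \left(-3\right)^{2} + \frac{1}{24} \left(-3\right)\right) + 94\right) 7 = \left(\left(4 + 9 - \frac{1}{8}\right) + 94\right) 7 = \left(\frac{103}{8} + 94\right) 7 = \frac{855}{8} \cdot 7 = \frac{5985}{8} \approx 748.13$)
$\sqrt{L - 27981} = \sqrt{\frac{5985}{8} - 27981} = \sqrt{- \frac{217863}{8}} = \frac{3 i \sqrt{48414}}{4}$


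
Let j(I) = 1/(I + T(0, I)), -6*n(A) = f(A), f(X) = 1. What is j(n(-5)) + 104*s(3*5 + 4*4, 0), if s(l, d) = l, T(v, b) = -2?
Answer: 41906/13 ≈ 3223.5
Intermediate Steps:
n(A) = -⅙ (n(A) = -⅙*1 = -⅙)
j(I) = 1/(-2 + I) (j(I) = 1/(I - 2) = 1/(-2 + I))
j(n(-5)) + 104*s(3*5 + 4*4, 0) = 1/(-2 - ⅙) + 104*(3*5 + 4*4) = 1/(-13/6) + 104*(15 + 16) = -6/13 + 104*31 = -6/13 + 3224 = 41906/13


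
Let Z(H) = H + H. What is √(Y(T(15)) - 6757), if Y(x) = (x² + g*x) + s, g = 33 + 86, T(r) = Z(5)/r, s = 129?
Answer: I*√58934/3 ≈ 80.921*I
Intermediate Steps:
Z(H) = 2*H
T(r) = 10/r (T(r) = (2*5)/r = 10/r)
g = 119
Y(x) = 129 + x² + 119*x (Y(x) = (x² + 119*x) + 129 = 129 + x² + 119*x)
√(Y(T(15)) - 6757) = √((129 + (10/15)² + 119*(10/15)) - 6757) = √((129 + (10*(1/15))² + 119*(10*(1/15))) - 6757) = √((129 + (⅔)² + 119*(⅔)) - 6757) = √((129 + 4/9 + 238/3) - 6757) = √(1879/9 - 6757) = √(-58934/9) = I*√58934/3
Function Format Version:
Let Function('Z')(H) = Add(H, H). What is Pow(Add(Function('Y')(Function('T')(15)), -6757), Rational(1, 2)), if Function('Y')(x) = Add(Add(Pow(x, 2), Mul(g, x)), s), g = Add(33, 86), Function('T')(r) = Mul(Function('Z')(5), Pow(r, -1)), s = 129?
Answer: Mul(Rational(1, 3), I, Pow(58934, Rational(1, 2))) ≈ Mul(80.921, I)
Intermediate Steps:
Function('Z')(H) = Mul(2, H)
Function('T')(r) = Mul(10, Pow(r, -1)) (Function('T')(r) = Mul(Mul(2, 5), Pow(r, -1)) = Mul(10, Pow(r, -1)))
g = 119
Function('Y')(x) = Add(129, Pow(x, 2), Mul(119, x)) (Function('Y')(x) = Add(Add(Pow(x, 2), Mul(119, x)), 129) = Add(129, Pow(x, 2), Mul(119, x)))
Pow(Add(Function('Y')(Function('T')(15)), -6757), Rational(1, 2)) = Pow(Add(Add(129, Pow(Mul(10, Pow(15, -1)), 2), Mul(119, Mul(10, Pow(15, -1)))), -6757), Rational(1, 2)) = Pow(Add(Add(129, Pow(Mul(10, Rational(1, 15)), 2), Mul(119, Mul(10, Rational(1, 15)))), -6757), Rational(1, 2)) = Pow(Add(Add(129, Pow(Rational(2, 3), 2), Mul(119, Rational(2, 3))), -6757), Rational(1, 2)) = Pow(Add(Add(129, Rational(4, 9), Rational(238, 3)), -6757), Rational(1, 2)) = Pow(Add(Rational(1879, 9), -6757), Rational(1, 2)) = Pow(Rational(-58934, 9), Rational(1, 2)) = Mul(Rational(1, 3), I, Pow(58934, Rational(1, 2)))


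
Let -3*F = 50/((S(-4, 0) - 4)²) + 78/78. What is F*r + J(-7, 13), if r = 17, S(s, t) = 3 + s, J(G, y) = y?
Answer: -4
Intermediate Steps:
F = -1 (F = -(50/(((3 - 4) - 4)²) + 78/78)/3 = -(50/((-1 - 4)²) + 78*(1/78))/3 = -(50/((-5)²) + 1)/3 = -(50/25 + 1)/3 = -(50*(1/25) + 1)/3 = -(2 + 1)/3 = -⅓*3 = -1)
F*r + J(-7, 13) = -1*17 + 13 = -17 + 13 = -4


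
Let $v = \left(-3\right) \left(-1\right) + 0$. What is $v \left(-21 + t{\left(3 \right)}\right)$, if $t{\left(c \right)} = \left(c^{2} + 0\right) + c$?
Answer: $-27$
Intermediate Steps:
$t{\left(c \right)} = c + c^{2}$ ($t{\left(c \right)} = c^{2} + c = c + c^{2}$)
$v = 3$ ($v = 3 + 0 = 3$)
$v \left(-21 + t{\left(3 \right)}\right) = 3 \left(-21 + 3 \left(1 + 3\right)\right) = 3 \left(-21 + 3 \cdot 4\right) = 3 \left(-21 + 12\right) = 3 \left(-9\right) = -27$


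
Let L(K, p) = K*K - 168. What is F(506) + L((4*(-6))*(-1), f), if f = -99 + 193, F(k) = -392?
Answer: 16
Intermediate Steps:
f = 94
L(K, p) = -168 + K² (L(K, p) = K² - 168 = -168 + K²)
F(506) + L((4*(-6))*(-1), f) = -392 + (-168 + ((4*(-6))*(-1))²) = -392 + (-168 + (-24*(-1))²) = -392 + (-168 + 24²) = -392 + (-168 + 576) = -392 + 408 = 16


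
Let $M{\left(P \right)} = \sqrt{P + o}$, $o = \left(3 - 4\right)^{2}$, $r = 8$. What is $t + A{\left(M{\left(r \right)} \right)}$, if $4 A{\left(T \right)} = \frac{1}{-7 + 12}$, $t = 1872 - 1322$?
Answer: $\frac{11001}{20} \approx 550.05$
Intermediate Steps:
$o = 1$ ($o = \left(-1\right)^{2} = 1$)
$t = 550$ ($t = 1872 - 1322 = 550$)
$M{\left(P \right)} = \sqrt{1 + P}$ ($M{\left(P \right)} = \sqrt{P + 1} = \sqrt{1 + P}$)
$A{\left(T \right)} = \frac{1}{20}$ ($A{\left(T \right)} = \frac{1}{4 \left(-7 + 12\right)} = \frac{1}{4 \cdot 5} = \frac{1}{4} \cdot \frac{1}{5} = \frac{1}{20}$)
$t + A{\left(M{\left(r \right)} \right)} = 550 + \frac{1}{20} = \frac{11001}{20}$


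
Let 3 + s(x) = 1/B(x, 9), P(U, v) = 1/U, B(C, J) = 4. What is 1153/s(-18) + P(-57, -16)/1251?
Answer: -328867895/784377 ≈ -419.27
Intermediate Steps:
s(x) = -11/4 (s(x) = -3 + 1/4 = -3 + ¼ = -11/4)
1153/s(-18) + P(-57, -16)/1251 = 1153/(-11/4) + 1/(-57*1251) = 1153*(-4/11) - 1/57*1/1251 = -4612/11 - 1/71307 = -328867895/784377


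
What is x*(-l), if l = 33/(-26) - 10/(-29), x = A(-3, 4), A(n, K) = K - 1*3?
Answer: 697/754 ≈ 0.92440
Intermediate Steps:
A(n, K) = -3 + K (A(n, K) = K - 3 = -3 + K)
x = 1 (x = -3 + 4 = 1)
l = -697/754 (l = 33*(-1/26) - 10*(-1/29) = -33/26 + 10/29 = -697/754 ≈ -0.92440)
x*(-l) = 1*(-1*(-697/754)) = 1*(697/754) = 697/754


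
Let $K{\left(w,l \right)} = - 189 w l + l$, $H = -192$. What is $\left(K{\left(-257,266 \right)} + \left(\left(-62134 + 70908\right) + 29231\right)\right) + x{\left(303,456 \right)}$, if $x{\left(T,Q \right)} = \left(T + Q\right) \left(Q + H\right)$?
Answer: $13159065$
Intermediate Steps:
$K{\left(w,l \right)} = l - 189 l w$ ($K{\left(w,l \right)} = - 189 l w + l = l - 189 l w$)
$x{\left(T,Q \right)} = \left(-192 + Q\right) \left(Q + T\right)$ ($x{\left(T,Q \right)} = \left(T + Q\right) \left(Q - 192\right) = \left(Q + T\right) \left(-192 + Q\right) = \left(-192 + Q\right) \left(Q + T\right)$)
$\left(K{\left(-257,266 \right)} + \left(\left(-62134 + 70908\right) + 29231\right)\right) + x{\left(303,456 \right)} = \left(266 \left(1 - -48573\right) + \left(\left(-62134 + 70908\right) + 29231\right)\right) + \left(456^{2} - 87552 - 58176 + 456 \cdot 303\right) = \left(266 \left(1 + 48573\right) + \left(8774 + 29231\right)\right) + \left(207936 - 87552 - 58176 + 138168\right) = \left(266 \cdot 48574 + 38005\right) + 200376 = \left(12920684 + 38005\right) + 200376 = 12958689 + 200376 = 13159065$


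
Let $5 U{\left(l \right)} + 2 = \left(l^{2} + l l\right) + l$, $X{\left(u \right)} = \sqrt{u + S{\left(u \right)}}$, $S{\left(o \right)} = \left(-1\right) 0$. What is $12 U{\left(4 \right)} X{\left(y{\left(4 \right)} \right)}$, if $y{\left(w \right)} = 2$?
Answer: $\frac{408 \sqrt{2}}{5} \approx 115.4$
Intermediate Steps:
$S{\left(o \right)} = 0$
$X{\left(u \right)} = \sqrt{u}$ ($X{\left(u \right)} = \sqrt{u + 0} = \sqrt{u}$)
$U{\left(l \right)} = - \frac{2}{5} + \frac{l}{5} + \frac{2 l^{2}}{5}$ ($U{\left(l \right)} = - \frac{2}{5} + \frac{\left(l^{2} + l l\right) + l}{5} = - \frac{2}{5} + \frac{\left(l^{2} + l^{2}\right) + l}{5} = - \frac{2}{5} + \frac{2 l^{2} + l}{5} = - \frac{2}{5} + \frac{l + 2 l^{2}}{5} = - \frac{2}{5} + \left(\frac{l}{5} + \frac{2 l^{2}}{5}\right) = - \frac{2}{5} + \frac{l}{5} + \frac{2 l^{2}}{5}$)
$12 U{\left(4 \right)} X{\left(y{\left(4 \right)} \right)} = 12 \left(- \frac{2}{5} + \frac{1}{5} \cdot 4 + \frac{2 \cdot 4^{2}}{5}\right) \sqrt{2} = 12 \left(- \frac{2}{5} + \frac{4}{5} + \frac{2}{5} \cdot 16\right) \sqrt{2} = 12 \left(- \frac{2}{5} + \frac{4}{5} + \frac{32}{5}\right) \sqrt{2} = 12 \cdot \frac{34}{5} \sqrt{2} = \frac{408 \sqrt{2}}{5}$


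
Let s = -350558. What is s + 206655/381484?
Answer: -133732061417/381484 ≈ -3.5056e+5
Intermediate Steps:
s + 206655/381484 = -350558 + 206655/381484 = -133732061417/381484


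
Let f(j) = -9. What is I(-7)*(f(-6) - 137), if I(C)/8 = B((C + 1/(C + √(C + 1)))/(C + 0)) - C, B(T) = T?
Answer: -515088/55 - 1168*I*√6/385 ≈ -9365.2 - 7.4312*I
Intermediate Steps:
I(C) = -8*C + 8*(C + 1/(C + √(1 + C)))/C (I(C) = 8*((C + 1/(C + √(C + 1)))/(C + 0) - C) = 8*((C + 1/(C + √(1 + C)))/C - C) = 8*(-C + (C + 1/(C + √(1 + C)))/C) = -8*C + 8*(C + 1/(C + √(1 + C)))/C)
I(-7)*(f(-6) - 137) = (8*(1 + (-7)² - 7*√(1 - 7) - 1*(-7)²*(-7 + √(1 - 7)))/(-7*(-7 + √(1 - 7))))*(-9 - 137) = (8*(-⅐)*(1 + 49 - 7*I*√6 - 1*49*(-7 + √(-6)))/(-7 + √(-6)))*(-146) = (8*(-⅐)*(1 + 49 - 7*I*√6 - 1*49*(-7 + I*√6))/(-7 + I*√6))*(-146) = (8*(-⅐)*(1 + 49 - 7*I*√6 + (343 - 49*I*√6))/(-7 + I*√6))*(-146) = (8*(-⅐)*(393 - 56*I*√6)/(-7 + I*√6))*(-146) = -8*(393 - 56*I*√6)/(7*(-7 + I*√6))*(-146) = 1168*(393 - 56*I*√6)/(7*(-7 + I*√6))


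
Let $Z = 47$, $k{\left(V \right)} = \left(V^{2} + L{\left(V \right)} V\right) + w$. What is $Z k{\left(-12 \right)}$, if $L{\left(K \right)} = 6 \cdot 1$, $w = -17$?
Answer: $2585$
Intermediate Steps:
$L{\left(K \right)} = 6$
$k{\left(V \right)} = -17 + V^{2} + 6 V$ ($k{\left(V \right)} = \left(V^{2} + 6 V\right) - 17 = -17 + V^{2} + 6 V$)
$Z k{\left(-12 \right)} = 47 \left(-17 + \left(-12\right)^{2} + 6 \left(-12\right)\right) = 47 \left(-17 + 144 - 72\right) = 47 \cdot 55 = 2585$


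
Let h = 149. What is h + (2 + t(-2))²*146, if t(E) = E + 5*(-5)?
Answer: 91399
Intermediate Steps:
t(E) = -25 + E (t(E) = E - 25 = -25 + E)
h + (2 + t(-2))²*146 = 149 + (2 + (-25 - 2))²*146 = 149 + (2 - 27)²*146 = 149 + (-25)²*146 = 149 + 625*146 = 149 + 91250 = 91399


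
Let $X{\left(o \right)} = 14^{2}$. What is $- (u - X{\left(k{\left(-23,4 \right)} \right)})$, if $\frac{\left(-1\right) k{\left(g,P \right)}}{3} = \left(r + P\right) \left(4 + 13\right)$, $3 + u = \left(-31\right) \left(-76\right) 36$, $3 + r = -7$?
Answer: $-84617$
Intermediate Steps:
$r = -10$ ($r = -3 - 7 = -10$)
$u = 84813$ ($u = -3 + \left(-31\right) \left(-76\right) 36 = -3 + 2356 \cdot 36 = -3 + 84816 = 84813$)
$k{\left(g,P \right)} = 510 - 51 P$ ($k{\left(g,P \right)} = - 3 \left(-10 + P\right) \left(4 + 13\right) = - 3 \left(-10 + P\right) 17 = - 3 \left(-170 + 17 P\right) = 510 - 51 P$)
$X{\left(o \right)} = 196$
$- (u - X{\left(k{\left(-23,4 \right)} \right)}) = - (84813 - 196) = \left(-1\right) 84617 = -84617$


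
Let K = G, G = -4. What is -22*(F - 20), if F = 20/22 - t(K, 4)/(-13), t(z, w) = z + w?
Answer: 420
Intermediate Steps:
K = -4
t(z, w) = w + z
F = 10/11 (F = 20/22 - (4 - 4)/(-13) = 20*(1/22) - 1*0*(-1/13) = 10/11 + 0*(-1/13) = 10/11 + 0 = 10/11 ≈ 0.90909)
-22*(F - 20) = -22*(10/11 - 20) = -22*(-210/11) = 420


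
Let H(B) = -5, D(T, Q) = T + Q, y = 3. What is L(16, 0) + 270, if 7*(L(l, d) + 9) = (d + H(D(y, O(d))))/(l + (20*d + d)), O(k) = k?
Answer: 29227/112 ≈ 260.96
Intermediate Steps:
D(T, Q) = Q + T
L(l, d) = -9 + (-5 + d)/(7*(l + 21*d)) (L(l, d) = -9 + ((d - 5)/(l + (20*d + d)))/7 = -9 + ((-5 + d)/(l + 21*d))/7 = -9 + (-5 + d)/(7*(l + 21*d)))
L(16, 0) + 270 = (-5 - 1322*0 - 63*16)/(7*(16 + 21*0)) + 270 = (-5 + 0 - 1008)/(7*(16 + 0)) + 270 = (⅐)*(-1013)/16 + 270 = (⅐)*(1/16)*(-1013) + 270 = -1013/112 + 270 = 29227/112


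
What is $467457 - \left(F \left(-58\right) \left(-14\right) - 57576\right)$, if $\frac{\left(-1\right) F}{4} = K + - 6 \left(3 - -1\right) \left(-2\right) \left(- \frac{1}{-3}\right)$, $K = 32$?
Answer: $680937$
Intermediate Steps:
$F = -192$ ($F = - 4 \left(32 + - 6 \left(3 - -1\right) \left(-2\right) \left(- \frac{1}{-3}\right)\right) = - 4 \left(32 + - 6 \left(3 + 1\right) \left(-2\right) \left(\left(-1\right) \left(- \frac{1}{3}\right)\right)\right) = - 4 \left(32 + - 6 \cdot 4 \left(-2\right) \frac{1}{3}\right) = - 4 \left(32 + - 24 \left(-2\right) \frac{1}{3}\right) = - 4 \left(32 + \left(-1\right) \left(-48\right) \frac{1}{3}\right) = - 4 \left(32 + 48 \cdot \frac{1}{3}\right) = - 4 \left(32 + 16\right) = \left(-4\right) 48 = -192$)
$467457 - \left(F \left(-58\right) \left(-14\right) - 57576\right) = 467457 - \left(\left(-192\right) \left(-58\right) \left(-14\right) - 57576\right) = 467457 - \left(11136 \left(-14\right) - 57576\right) = 467457 - \left(-155904 - 57576\right) = 467457 - -213480 = 467457 + 213480 = 680937$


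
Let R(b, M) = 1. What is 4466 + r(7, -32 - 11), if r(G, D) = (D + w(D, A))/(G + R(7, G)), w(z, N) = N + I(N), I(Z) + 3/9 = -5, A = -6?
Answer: 107021/24 ≈ 4459.2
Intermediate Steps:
I(Z) = -16/3 (I(Z) = -1/3 - 5 = -16/3)
w(z, N) = -16/3 + N (w(z, N) = N - 16/3 = -16/3 + N)
r(G, D) = (-34/3 + D)/(1 + G) (r(G, D) = (D + (-16/3 - 6))/(G + 1) = (D - 34/3)/(1 + G) = (-34/3 + D)/(1 + G))
4466 + r(7, -32 - 11) = 4466 + (-34/3 + (-32 - 11))/(1 + 7) = 4466 + (-34/3 - 43)/8 = 4466 + (1/8)*(-163/3) = 4466 - 163/24 = 107021/24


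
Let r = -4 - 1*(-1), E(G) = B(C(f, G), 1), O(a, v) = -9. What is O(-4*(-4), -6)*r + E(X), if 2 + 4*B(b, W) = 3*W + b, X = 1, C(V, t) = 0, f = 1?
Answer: 109/4 ≈ 27.250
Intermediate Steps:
B(b, W) = -½ + b/4 + 3*W/4 (B(b, W) = -½ + (3*W + b)/4 = -½ + (b + 3*W)/4 = -½ + (b/4 + 3*W/4) = -½ + b/4 + 3*W/4)
E(G) = ¼ (E(G) = -½ + (¼)*0 + (¾)*1 = -½ + 0 + ¾ = ¼)
r = -3 (r = -4 + 1 = -3)
O(-4*(-4), -6)*r + E(X) = -9*(-3) + ¼ = 27 + ¼ = 109/4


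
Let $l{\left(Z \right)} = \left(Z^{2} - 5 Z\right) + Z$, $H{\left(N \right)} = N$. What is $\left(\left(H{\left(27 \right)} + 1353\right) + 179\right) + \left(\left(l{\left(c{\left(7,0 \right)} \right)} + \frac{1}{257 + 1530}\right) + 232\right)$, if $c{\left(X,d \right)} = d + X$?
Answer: $\frac{3238045}{1787} \approx 1812.0$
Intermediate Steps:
$c{\left(X,d \right)} = X + d$
$l{\left(Z \right)} = Z^{2} - 4 Z$
$\left(\left(H{\left(27 \right)} + 1353\right) + 179\right) + \left(\left(l{\left(c{\left(7,0 \right)} \right)} + \frac{1}{257 + 1530}\right) + 232\right) = \left(\left(27 + 1353\right) + 179\right) + \left(\left(\left(7 + 0\right) \left(-4 + \left(7 + 0\right)\right) + \frac{1}{257 + 1530}\right) + 232\right) = \left(1380 + 179\right) + \left(\left(7 \left(-4 + 7\right) + \frac{1}{1787}\right) + 232\right) = 1559 + \left(\left(7 \cdot 3 + \frac{1}{1787}\right) + 232\right) = 1559 + \left(\left(21 + \frac{1}{1787}\right) + 232\right) = 1559 + \left(\frac{37528}{1787} + 232\right) = 1559 + \frac{452112}{1787} = \frac{3238045}{1787}$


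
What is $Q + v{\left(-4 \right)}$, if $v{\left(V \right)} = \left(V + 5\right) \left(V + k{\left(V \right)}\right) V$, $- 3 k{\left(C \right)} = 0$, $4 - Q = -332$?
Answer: $352$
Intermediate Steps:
$Q = 336$ ($Q = 4 - -332 = 4 + 332 = 336$)
$k{\left(C \right)} = 0$ ($k{\left(C \right)} = \left(- \frac{1}{3}\right) 0 = 0$)
$v{\left(V \right)} = V^{2} \left(5 + V\right)$ ($v{\left(V \right)} = \left(V + 5\right) \left(V + 0\right) V = \left(5 + V\right) V V = V \left(5 + V\right) V = V^{2} \left(5 + V\right)$)
$Q + v{\left(-4 \right)} = 336 + \left(-4\right)^{2} \left(5 - 4\right) = 336 + 16 \cdot 1 = 336 + 16 = 352$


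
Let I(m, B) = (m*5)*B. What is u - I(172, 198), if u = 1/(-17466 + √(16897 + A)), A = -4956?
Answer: -51943780347666/305049215 - √11941/305049215 ≈ -1.7028e+5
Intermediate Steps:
I(m, B) = 5*B*m (I(m, B) = (5*m)*B = 5*B*m)
u = 1/(-17466 + √11941) (u = 1/(-17466 + √(16897 - 4956)) = 1/(-17466 + √11941) ≈ -5.7615e-5)
u - I(172, 198) = (-17466/305049215 - √11941/305049215) - 5*198*172 = (-17466/305049215 - √11941/305049215) - 1*170280 = (-17466/305049215 - √11941/305049215) - 170280 = -51943780347666/305049215 - √11941/305049215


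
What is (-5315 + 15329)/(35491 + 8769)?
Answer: 5007/22130 ≈ 0.22625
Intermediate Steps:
(-5315 + 15329)/(35491 + 8769) = 10014/44260 = 10014*(1/44260) = 5007/22130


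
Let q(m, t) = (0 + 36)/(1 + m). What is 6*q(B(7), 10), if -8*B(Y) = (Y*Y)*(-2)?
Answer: 864/53 ≈ 16.302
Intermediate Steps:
B(Y) = Y²/4 (B(Y) = -Y*Y*(-2)/8 = -Y²*(-2)/8 = -(-1)*Y²/4 = Y²/4)
q(m, t) = 36/(1 + m)
6*q(B(7), 10) = 6*(36/(1 + (¼)*7²)) = 6*(36/(1 + (¼)*49)) = 6*(36/(1 + 49/4)) = 6*(36/(53/4)) = 6*(36*(4/53)) = 6*(144/53) = 864/53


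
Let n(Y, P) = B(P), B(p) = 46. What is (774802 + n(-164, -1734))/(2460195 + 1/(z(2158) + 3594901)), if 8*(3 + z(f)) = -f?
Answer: 11141162041024/35373945790039 ≈ 0.31495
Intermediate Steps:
n(Y, P) = 46
z(f) = -3 - f/8 (z(f) = -3 + (-f)/8 = -3 - f/8)
(774802 + n(-164, -1734))/(2460195 + 1/(z(2158) + 3594901)) = (774802 + 46)/(2460195 + 1/((-3 - 1/8*2158) + 3594901)) = 774848/(2460195 + 1/((-3 - 1079/4) + 3594901)) = 774848/(2460195 + 1/(-1091/4 + 3594901)) = 774848/(2460195 + 1/(14378513/4)) = 774848/(2460195 + 4/14378513) = 774848/(35373945790039/14378513) = 774848*(14378513/35373945790039) = 11141162041024/35373945790039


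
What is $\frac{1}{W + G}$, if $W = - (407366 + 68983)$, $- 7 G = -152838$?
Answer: $- \frac{1}{454515} \approx -2.2001 \cdot 10^{-6}$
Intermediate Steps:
$G = 21834$ ($G = \left(- \frac{1}{7}\right) \left(-152838\right) = 21834$)
$W = -476349$ ($W = \left(-1\right) 476349 = -476349$)
$\frac{1}{W + G} = \frac{1}{-476349 + 21834} = \frac{1}{-454515} = - \frac{1}{454515}$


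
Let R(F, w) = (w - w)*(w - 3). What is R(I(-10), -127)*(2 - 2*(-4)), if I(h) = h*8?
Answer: 0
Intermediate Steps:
I(h) = 8*h
R(F, w) = 0 (R(F, w) = 0*(-3 + w) = 0)
R(I(-10), -127)*(2 - 2*(-4)) = 0*(2 - 2*(-4)) = 0*(2 + 8) = 0*10 = 0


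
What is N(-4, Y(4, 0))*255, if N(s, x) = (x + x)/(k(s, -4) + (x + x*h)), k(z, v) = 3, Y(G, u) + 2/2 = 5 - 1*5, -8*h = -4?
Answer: -340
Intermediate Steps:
h = ½ (h = -⅛*(-4) = ½ ≈ 0.50000)
Y(G, u) = -1 (Y(G, u) = -1 + (5 - 1*5) = -1 + (5 - 5) = -1 + 0 = -1)
N(s, x) = 2*x/(3 + 3*x/2) (N(s, x) = (x + x)/(3 + (x + x*(½))) = (2*x)/(3 + (x + x/2)) = (2*x)/(3 + 3*x/2) = 2*x/(3 + 3*x/2))
N(-4, Y(4, 0))*255 = ((4/3)*(-1)/(2 - 1))*255 = ((4/3)*(-1)/1)*255 = ((4/3)*(-1)*1)*255 = -4/3*255 = -340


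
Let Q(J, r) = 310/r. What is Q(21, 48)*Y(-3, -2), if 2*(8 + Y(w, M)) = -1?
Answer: -2635/48 ≈ -54.896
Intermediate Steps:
Y(w, M) = -17/2 (Y(w, M) = -8 + (½)*(-1) = -8 - ½ = -17/2)
Q(21, 48)*Y(-3, -2) = (310/48)*(-17/2) = (310*(1/48))*(-17/2) = (155/24)*(-17/2) = -2635/48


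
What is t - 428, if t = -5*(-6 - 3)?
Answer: -383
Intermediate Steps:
t = 45 (t = -5*(-9) = 45)
t - 428 = 45 - 428 = -383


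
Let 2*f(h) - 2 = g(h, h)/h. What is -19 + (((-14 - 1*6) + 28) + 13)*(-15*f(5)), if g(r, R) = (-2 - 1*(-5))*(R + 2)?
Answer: -1991/2 ≈ -995.50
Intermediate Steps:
g(r, R) = 6 + 3*R (g(r, R) = (-2 + 5)*(2 + R) = 3*(2 + R) = 6 + 3*R)
f(h) = 1 + (6 + 3*h)/(2*h) (f(h) = 1 + ((6 + 3*h)/h)/2 = 1 + (6 + 3*h)/(2*h))
-19 + (((-14 - 1*6) + 28) + 13)*(-15*f(5)) = -19 + (((-14 - 1*6) + 28) + 13)*(-15*(5/2 + 3/5)) = -19 + (((-14 - 6) + 28) + 13)*(-15*(5/2 + 3*(⅕))) = -19 + ((-20 + 28) + 13)*(-15*(5/2 + ⅗)) = -19 + (8 + 13)*(-15*31/10) = -19 + 21*(-93/2) = -19 - 1953/2 = -1991/2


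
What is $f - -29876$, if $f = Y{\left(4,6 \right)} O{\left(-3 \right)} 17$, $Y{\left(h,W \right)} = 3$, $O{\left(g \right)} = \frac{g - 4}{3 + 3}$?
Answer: $\frac{59633}{2} \approx 29817.0$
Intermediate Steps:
$O{\left(g \right)} = - \frac{2}{3} + \frac{g}{6}$ ($O{\left(g \right)} = \frac{-4 + g}{6} = \left(-4 + g\right) \frac{1}{6} = - \frac{2}{3} + \frac{g}{6}$)
$f = - \frac{119}{2}$ ($f = 3 \left(- \frac{2}{3} + \frac{1}{6} \left(-3\right)\right) 17 = 3 \left(- \frac{2}{3} - \frac{1}{2}\right) 17 = 3 \left(- \frac{7}{6}\right) 17 = \left(- \frac{7}{2}\right) 17 = - \frac{119}{2} \approx -59.5$)
$f - -29876 = - \frac{119}{2} - -29876 = - \frac{119}{2} + 29876 = \frac{59633}{2}$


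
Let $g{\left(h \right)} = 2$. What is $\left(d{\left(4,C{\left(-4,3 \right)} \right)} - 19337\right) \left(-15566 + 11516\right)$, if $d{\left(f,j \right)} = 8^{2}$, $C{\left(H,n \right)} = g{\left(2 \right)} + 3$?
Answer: $78055650$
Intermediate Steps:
$C{\left(H,n \right)} = 5$ ($C{\left(H,n \right)} = 2 + 3 = 5$)
$d{\left(f,j \right)} = 64$
$\left(d{\left(4,C{\left(-4,3 \right)} \right)} - 19337\right) \left(-15566 + 11516\right) = \left(64 - 19337\right) \left(-15566 + 11516\right) = \left(-19273\right) \left(-4050\right) = 78055650$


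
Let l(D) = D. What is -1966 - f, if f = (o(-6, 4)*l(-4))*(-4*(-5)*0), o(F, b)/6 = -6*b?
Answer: -1966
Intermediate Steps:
o(F, b) = -36*b (o(F, b) = 6*(-6*b) = -36*b)
f = 0 (f = (-36*4*(-4))*(-4*(-5)*0) = (-144*(-4))*(20*0) = 576*0 = 0)
-1966 - f = -1966 - 1*0 = -1966 + 0 = -1966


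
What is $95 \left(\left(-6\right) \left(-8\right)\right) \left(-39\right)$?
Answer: $-177840$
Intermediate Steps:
$95 \left(\left(-6\right) \left(-8\right)\right) \left(-39\right) = 95 \cdot 48 \left(-39\right) = 4560 \left(-39\right) = -177840$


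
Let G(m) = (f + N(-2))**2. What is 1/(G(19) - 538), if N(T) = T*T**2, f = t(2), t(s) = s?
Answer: -1/502 ≈ -0.0019920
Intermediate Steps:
f = 2
N(T) = T**3
G(m) = 36 (G(m) = (2 + (-2)**3)**2 = (2 - 8)**2 = (-6)**2 = 36)
1/(G(19) - 538) = 1/(36 - 538) = 1/(-502) = -1/502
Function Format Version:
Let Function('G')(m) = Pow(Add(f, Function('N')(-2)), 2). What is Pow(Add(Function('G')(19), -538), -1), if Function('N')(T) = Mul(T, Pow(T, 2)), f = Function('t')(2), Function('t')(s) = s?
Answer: Rational(-1, 502) ≈ -0.0019920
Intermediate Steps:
f = 2
Function('N')(T) = Pow(T, 3)
Function('G')(m) = 36 (Function('G')(m) = Pow(Add(2, Pow(-2, 3)), 2) = Pow(Add(2, -8), 2) = Pow(-6, 2) = 36)
Pow(Add(Function('G')(19), -538), -1) = Pow(Add(36, -538), -1) = Pow(-502, -1) = Rational(-1, 502)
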